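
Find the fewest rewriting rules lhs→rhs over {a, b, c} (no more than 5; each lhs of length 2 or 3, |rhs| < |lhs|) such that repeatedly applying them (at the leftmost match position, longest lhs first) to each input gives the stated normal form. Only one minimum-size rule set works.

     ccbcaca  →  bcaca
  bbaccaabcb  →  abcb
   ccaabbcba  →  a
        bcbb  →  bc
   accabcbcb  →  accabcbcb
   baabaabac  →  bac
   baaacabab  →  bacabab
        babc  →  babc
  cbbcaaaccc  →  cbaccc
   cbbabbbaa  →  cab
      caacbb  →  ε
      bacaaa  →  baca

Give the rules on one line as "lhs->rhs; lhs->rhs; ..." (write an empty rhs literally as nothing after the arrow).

  | ccbcaca => bcaca
  | bbaccaabcb => accaabcb => accbcb => abcb
  | ccaabbcba => ccbbcba => bbcba => bba => a
  | bcbb => bc

aa->; bb->; bbc->b; ccb->b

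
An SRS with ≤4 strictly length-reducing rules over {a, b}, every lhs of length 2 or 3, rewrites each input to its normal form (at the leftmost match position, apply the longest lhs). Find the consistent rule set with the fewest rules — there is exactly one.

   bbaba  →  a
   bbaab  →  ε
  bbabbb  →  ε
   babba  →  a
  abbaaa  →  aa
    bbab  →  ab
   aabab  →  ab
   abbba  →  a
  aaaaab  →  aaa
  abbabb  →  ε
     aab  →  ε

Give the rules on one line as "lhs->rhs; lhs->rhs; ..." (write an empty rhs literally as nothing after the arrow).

aab->; abb->b; ba->; bb->

  | bbaba => aba => a
  | bbaab => aab => ε
  | bbabbb => abbb => bb => ε
  | babba => bba => a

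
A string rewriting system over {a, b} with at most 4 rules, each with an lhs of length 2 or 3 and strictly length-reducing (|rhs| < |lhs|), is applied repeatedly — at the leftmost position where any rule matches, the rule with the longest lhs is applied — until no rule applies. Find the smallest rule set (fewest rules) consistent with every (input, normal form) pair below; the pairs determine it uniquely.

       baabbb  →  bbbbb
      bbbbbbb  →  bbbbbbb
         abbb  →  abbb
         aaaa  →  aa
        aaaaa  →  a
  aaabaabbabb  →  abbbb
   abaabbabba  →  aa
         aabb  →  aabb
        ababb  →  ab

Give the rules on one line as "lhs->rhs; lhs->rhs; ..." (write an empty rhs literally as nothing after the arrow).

aaa->a; ba->a; baa->bb; bab->

  | baabbb => bbbbb
  | bbbbbbb
  | abbb
  | aaaa => aa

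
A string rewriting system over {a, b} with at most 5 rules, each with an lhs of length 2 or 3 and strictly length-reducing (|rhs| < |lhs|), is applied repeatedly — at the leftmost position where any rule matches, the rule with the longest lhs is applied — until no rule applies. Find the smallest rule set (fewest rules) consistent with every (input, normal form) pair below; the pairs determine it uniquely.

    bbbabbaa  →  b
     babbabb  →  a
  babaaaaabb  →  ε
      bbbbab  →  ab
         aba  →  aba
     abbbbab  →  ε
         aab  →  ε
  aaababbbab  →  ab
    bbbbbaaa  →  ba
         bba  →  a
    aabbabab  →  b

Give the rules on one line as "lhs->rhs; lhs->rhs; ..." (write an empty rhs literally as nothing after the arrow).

  | bbbabbaa => babbaa => bbaa => aa => b
  | babbabb => bbabb => abb => a
  | babaaaaabb => baaaaabb => baaabb => babb => bb => ε
  | bbbbab => bbab => ab

aa->b; aaa->a; bab->b; bb->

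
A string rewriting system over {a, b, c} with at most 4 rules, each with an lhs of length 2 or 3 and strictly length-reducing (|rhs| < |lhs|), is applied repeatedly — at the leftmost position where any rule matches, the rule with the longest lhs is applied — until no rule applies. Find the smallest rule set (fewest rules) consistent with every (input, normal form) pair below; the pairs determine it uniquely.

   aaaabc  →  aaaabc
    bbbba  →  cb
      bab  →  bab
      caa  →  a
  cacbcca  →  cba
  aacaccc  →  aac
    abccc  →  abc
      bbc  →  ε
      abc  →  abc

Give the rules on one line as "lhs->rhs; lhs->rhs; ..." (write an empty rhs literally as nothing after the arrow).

  | aaaabc
  | bbbba => cbba => cb
  | bab
  | caa => a

bb->c; bba->b; ca->; cc->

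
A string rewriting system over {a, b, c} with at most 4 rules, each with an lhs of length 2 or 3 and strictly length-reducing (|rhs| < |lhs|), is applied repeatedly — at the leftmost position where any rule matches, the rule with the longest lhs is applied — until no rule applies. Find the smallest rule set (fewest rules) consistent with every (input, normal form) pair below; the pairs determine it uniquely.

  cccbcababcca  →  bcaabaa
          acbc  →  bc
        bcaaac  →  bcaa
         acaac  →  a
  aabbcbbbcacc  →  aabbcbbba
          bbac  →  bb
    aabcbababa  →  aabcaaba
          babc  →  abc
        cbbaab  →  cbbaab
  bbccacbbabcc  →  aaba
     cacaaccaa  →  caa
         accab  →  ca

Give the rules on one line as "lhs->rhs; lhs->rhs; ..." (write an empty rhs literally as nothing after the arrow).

ac->; bab->ab; cab->ca; cc->a

  | cccbcababcca => acbcababcca => bcababcca => bcaabcca => bcaabaa
  | acbc => bc
  | bcaaac => bcaa
  | acaac => aac => a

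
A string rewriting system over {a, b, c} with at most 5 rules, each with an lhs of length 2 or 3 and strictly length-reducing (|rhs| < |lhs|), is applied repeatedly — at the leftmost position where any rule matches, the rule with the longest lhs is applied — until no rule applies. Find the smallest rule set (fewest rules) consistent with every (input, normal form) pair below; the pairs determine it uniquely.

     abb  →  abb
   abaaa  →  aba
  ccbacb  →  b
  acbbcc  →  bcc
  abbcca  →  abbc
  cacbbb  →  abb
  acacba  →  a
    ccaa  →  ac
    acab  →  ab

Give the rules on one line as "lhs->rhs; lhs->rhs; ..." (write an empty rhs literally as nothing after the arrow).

  | abb
  | abaaa => aba
  | ccbacb => caacb => bccb => bca => b
  | acbbcc => aabcc => bcc

aa->; ca->; caa->bc; cb->a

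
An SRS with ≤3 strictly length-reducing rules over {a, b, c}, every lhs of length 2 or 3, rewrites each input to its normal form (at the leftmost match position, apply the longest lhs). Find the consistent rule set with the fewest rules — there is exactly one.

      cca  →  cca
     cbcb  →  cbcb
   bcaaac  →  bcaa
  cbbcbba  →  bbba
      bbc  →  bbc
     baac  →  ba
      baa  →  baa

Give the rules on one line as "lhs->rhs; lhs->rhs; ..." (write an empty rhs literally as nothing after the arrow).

ac->; cbb->ba

  | cca
  | cbcb
  | bcaaac => bcaa
  | cbbcbba => bacbba => bbba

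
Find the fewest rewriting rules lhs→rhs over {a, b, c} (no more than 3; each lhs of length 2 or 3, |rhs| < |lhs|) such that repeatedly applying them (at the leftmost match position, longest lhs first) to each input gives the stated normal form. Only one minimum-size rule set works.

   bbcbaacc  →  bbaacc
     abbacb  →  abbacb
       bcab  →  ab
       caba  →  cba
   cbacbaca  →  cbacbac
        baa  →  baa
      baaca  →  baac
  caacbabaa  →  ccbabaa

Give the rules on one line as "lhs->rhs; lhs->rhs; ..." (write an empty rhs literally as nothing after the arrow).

bc->; ca->c

  | bbcbaacc => bbaacc
  | abbacb
  | bcab => ab
  | caba => cba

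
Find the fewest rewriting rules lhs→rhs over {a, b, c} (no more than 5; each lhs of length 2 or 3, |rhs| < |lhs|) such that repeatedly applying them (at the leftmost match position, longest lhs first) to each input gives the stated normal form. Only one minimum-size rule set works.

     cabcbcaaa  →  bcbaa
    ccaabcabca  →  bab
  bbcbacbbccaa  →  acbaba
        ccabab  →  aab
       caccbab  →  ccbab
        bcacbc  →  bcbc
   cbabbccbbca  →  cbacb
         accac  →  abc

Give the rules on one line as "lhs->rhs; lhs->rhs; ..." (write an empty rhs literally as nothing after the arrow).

  | cabcbcaaa => bcbcaaa => bcbaa
  | ccaabcabca => babcabca => babbca => bacca => bab
  | bbcbacbbccaa => acbacbbccaa => acbacaccaa => acbaccaa => acbaba
  | ccabab => bbab => aab

abb->ac; bb->a; ca->; cca->b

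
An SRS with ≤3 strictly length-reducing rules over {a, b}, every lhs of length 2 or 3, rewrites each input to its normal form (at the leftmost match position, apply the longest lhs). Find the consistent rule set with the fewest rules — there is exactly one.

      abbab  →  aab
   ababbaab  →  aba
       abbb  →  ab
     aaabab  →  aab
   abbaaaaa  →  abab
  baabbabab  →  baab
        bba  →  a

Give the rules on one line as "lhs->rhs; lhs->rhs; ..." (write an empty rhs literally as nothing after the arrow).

aaa->ab; bb->

  | abbab => aab
  | ababbaab => abaaab => ababb => aba
  | abbb => ab
  | aaabab => abbab => aab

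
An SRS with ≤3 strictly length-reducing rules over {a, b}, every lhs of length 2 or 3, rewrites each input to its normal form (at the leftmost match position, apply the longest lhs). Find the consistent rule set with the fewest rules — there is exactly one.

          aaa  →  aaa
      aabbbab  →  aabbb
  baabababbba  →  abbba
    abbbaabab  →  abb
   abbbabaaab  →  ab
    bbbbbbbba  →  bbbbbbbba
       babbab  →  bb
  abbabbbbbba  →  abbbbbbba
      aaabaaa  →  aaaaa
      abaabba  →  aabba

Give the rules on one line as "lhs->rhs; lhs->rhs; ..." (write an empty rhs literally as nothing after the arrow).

baa->a; bab->b

  | aaa
  | aabbbab => aabbb
  | baabababbba => abababbba => ababbba => abbba
  | abbbaabab => abbabab => abbab => abb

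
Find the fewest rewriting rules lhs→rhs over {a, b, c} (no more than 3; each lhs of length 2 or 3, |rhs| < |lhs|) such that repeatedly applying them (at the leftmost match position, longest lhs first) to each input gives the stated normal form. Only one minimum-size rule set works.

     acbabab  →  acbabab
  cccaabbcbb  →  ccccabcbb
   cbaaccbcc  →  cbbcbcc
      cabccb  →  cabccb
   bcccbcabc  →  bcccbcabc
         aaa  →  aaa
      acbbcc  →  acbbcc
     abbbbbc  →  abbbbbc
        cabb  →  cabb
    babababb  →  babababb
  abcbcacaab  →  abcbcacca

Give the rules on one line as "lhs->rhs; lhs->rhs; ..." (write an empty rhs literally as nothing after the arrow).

aab->ca; aac->b

  | acbabab
  | cccaabbcbb => ccccabcbb
  | cbaaccbcc => cbbcbcc
  | cabccb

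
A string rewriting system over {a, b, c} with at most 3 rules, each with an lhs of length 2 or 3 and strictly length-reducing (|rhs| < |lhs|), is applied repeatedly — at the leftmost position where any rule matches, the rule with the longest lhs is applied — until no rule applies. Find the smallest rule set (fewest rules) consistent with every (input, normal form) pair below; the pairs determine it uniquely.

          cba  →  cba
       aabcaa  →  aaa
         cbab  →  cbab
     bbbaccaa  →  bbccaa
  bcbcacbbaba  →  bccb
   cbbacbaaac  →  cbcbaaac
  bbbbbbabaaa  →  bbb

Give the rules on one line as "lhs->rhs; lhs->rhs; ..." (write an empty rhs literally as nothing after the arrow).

  | cba
  | aabcaa => aaa
  | cbab
  | bbbaccaa => bbccaa

bba->b; bca->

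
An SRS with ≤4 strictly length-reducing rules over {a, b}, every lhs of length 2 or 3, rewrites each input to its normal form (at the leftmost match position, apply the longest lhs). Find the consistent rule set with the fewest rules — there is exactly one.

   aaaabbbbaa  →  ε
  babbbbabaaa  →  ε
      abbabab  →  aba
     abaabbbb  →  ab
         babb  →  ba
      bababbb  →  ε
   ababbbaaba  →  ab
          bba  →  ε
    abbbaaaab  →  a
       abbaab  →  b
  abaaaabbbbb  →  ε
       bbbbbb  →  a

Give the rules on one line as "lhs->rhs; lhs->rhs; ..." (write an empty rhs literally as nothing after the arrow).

  | aaaabbbbaa => aabbbbaa => bbbbaa => abbaa => aaaa => aa => ε
  | babbbbabaaa => babbbabaaa => babbabaaa => bababaaa => baabaaa => bbaaa => aaaa => aa => ε
  | abbabab => aaabab => abab => aba
  | abaabbbb => abbbbb => aabbb => bbb => ab

aa->; bab->ba; bb->a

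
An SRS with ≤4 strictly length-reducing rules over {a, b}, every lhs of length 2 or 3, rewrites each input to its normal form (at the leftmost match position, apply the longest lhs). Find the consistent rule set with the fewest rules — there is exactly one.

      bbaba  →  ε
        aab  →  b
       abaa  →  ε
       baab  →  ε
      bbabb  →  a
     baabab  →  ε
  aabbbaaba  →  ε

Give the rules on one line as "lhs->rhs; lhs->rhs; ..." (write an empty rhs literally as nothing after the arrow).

  | bbaba => aaba => ba => ε
  | aab => b
  | abaa => aa => ε
  | baab => ab => ε

aa->; ab->; ba->; bb->a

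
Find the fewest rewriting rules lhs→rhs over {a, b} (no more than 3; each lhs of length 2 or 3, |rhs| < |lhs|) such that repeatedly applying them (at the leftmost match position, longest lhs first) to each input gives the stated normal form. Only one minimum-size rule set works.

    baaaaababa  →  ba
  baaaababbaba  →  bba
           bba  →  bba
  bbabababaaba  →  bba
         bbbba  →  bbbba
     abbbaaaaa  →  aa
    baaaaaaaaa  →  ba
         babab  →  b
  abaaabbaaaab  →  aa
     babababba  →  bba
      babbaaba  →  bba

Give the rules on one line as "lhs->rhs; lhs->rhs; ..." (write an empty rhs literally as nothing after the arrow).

aaa->a; ab->a; bab->b

  | baaaaababa => baaababa => bababa => baba => ba
  | baaaababbaba => baababbaba => baaabbaba => babbaba => bbaba => bba
  | bba
  | bbabababaaba => bbababaaba => bbabaaba => bbaaba => bbaaa => bba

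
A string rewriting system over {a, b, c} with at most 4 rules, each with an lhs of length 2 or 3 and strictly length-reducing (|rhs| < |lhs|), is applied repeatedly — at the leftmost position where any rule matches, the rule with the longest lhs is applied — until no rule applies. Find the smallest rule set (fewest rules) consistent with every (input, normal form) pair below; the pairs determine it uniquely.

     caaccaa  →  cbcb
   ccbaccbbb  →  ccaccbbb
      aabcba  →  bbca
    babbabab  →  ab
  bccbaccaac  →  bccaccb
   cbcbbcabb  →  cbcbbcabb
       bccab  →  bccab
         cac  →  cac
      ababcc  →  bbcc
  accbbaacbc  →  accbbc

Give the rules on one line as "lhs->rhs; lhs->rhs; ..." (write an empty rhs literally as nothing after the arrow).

  | caaccaa => cbcaa => cbcb
  | ccbaccbbb => ccaccbbb
  | aabcba => bbcba => bbca
  | babbabab => abbabab => ababab => aabab => bbab => bab => ab

aa->b; aac->b; ba->a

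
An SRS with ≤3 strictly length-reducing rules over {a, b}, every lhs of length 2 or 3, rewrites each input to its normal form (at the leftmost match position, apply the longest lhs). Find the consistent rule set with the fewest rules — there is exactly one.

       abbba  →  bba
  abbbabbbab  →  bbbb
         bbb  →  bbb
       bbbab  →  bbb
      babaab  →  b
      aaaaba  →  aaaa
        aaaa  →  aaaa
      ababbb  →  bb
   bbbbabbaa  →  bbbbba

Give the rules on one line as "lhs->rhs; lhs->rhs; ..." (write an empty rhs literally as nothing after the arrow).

  | abbba => bba
  | abbbabbbab => bbabbbab => bbbbab => bbbb
  | bbb
  | bbbab => bbb

ab->; baa->ba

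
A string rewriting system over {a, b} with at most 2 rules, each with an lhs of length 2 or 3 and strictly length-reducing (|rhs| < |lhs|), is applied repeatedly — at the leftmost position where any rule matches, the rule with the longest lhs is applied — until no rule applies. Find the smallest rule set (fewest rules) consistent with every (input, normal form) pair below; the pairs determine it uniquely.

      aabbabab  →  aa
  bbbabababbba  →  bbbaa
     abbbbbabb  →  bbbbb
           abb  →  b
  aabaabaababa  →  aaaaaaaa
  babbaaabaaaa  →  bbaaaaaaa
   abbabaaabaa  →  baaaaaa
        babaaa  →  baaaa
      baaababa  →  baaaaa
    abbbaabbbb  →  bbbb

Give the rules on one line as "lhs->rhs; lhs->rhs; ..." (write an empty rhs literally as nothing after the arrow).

ab->; aba->aa

  | aabbabab => ababab => aabab => aaab => aa
  | bbbabababbba => bbbaababbba => bbbaaabbba => bbbaabba => bbbaba => bbbaa
  | abbbbbabb => bbbbabb => bbbbb
  | abb => b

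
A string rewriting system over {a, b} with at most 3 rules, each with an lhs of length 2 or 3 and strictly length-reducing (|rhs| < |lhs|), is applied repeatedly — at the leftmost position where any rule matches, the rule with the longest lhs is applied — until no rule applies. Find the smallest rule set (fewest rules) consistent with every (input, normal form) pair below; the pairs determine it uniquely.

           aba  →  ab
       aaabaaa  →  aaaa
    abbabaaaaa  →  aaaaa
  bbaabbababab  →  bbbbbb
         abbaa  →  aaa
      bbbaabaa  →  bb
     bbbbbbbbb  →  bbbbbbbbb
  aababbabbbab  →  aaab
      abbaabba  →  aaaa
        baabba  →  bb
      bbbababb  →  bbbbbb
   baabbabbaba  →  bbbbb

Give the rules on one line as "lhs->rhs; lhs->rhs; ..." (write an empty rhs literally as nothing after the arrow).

  | aba => ab
  | aaabaaa => aaaa
  | abbabaaaaa => aabaaaaa => aaaaa
  | bbaabbababab => bbbababab => bbbbabab => bbbbbab => bbbbbb

abb->a; ba->b; baa->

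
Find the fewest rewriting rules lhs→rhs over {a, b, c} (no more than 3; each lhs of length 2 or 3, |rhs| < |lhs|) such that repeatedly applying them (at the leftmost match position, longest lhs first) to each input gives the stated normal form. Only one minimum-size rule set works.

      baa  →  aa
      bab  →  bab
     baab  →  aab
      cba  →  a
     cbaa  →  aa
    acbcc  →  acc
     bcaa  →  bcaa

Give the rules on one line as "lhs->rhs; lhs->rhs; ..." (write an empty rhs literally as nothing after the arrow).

  | baa => aa
  | bab
  | baab => aab
  | cba => a

baa->aa; cb->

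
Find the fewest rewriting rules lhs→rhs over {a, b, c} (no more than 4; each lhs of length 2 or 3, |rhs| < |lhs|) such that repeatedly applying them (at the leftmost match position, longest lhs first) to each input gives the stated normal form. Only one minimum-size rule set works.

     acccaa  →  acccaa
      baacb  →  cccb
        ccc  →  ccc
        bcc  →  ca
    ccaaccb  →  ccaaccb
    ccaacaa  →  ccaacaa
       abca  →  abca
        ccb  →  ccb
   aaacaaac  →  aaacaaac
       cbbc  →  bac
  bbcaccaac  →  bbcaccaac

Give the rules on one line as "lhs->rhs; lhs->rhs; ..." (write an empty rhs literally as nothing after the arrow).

baa->cc; bcc->ca; cbb->ba

  | acccaa
  | baacb => cccb
  | ccc
  | bcc => ca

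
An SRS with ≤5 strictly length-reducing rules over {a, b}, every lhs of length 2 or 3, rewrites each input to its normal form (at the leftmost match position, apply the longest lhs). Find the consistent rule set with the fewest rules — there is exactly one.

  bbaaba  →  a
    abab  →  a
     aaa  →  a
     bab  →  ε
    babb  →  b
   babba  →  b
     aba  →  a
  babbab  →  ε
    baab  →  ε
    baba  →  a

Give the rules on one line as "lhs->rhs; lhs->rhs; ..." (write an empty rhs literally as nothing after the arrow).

aa->a; ab->a; ba->b; bb->

  | bbaaba => aaba => aba => aa => a
  | abab => aab => ab => a
  | aaa => aa => a
  | bab => bb => ε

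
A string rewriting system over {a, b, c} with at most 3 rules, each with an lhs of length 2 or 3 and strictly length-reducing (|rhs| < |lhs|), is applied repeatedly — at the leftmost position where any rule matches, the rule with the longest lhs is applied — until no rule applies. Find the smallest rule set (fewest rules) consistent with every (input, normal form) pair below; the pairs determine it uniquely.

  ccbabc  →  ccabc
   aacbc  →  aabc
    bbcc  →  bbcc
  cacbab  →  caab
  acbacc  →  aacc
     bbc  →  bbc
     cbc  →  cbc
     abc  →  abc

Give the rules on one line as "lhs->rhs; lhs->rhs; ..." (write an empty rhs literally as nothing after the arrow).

acb->ab; ba->a

  | ccbabc => ccabc
  | aacbc => aabc
  | bbcc
  | cacbab => cabab => caab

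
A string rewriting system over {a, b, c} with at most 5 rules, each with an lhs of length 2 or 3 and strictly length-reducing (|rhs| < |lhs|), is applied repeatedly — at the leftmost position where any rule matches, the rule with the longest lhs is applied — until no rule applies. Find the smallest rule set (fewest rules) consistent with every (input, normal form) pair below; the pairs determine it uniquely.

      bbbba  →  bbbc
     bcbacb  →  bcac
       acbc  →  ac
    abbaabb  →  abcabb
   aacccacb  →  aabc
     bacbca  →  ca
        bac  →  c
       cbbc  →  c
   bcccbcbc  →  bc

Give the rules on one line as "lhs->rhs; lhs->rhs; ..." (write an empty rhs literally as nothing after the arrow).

  | bbbba => bbbc
  | bcbacb => bcacb => bcac
  | acbc => acc => ac
  | abbaabb => abcabb

aca->ab; ba->c; cb->c; cc->c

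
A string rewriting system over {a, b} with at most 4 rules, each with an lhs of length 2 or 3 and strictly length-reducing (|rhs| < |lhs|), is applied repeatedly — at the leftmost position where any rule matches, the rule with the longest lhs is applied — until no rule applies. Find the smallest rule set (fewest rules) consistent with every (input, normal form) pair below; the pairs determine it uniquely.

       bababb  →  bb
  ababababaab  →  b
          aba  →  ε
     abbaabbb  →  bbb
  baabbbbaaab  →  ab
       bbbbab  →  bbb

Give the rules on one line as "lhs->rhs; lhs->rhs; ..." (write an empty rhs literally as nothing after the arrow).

  | bababb => ababb => aabb => bb
  | ababababaab => aabababaab => bababaab => ababaab => aabaab => baab => aab => b
  | aba => aa => ε
  | abbaabbb => aabbb => bbb

aa->; ba->a; bba->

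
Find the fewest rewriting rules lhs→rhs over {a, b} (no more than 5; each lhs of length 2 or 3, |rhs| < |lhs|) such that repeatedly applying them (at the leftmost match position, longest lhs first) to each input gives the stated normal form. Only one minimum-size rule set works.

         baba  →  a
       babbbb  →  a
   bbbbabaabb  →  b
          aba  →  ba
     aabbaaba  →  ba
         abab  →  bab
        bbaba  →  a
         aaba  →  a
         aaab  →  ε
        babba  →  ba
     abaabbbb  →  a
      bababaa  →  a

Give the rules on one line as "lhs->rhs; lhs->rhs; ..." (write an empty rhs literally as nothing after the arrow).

  | baba => bba => aa => a
  | babbbb => baabb => bb => a
  | bbbbabaabb => abbabaabb => aaabaabb => aabaabb => aabb => b
  | aba => ba

aa->a; aab->; aba->ba; bb->a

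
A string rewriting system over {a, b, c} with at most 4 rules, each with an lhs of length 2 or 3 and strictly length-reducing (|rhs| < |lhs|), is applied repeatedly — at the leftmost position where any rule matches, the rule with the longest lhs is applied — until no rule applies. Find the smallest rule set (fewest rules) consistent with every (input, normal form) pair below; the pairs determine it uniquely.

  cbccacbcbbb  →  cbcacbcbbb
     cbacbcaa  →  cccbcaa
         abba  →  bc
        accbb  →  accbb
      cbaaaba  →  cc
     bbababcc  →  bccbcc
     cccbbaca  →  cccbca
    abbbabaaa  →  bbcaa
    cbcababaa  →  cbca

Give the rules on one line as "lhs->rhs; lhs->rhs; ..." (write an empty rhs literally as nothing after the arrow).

ab->b; ba->c; cca->ca

  | cbccacbcbbb => cbcacbcbbb
  | cbacbcaa => cccbcaa
  | abba => bba => bc
  | accbb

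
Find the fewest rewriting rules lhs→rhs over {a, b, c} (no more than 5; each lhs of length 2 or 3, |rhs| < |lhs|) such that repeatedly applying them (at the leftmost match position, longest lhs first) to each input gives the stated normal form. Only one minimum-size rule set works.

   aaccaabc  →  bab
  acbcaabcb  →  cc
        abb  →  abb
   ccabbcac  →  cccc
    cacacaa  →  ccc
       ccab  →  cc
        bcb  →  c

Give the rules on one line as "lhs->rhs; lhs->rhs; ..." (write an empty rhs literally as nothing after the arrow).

  | aaccaabc => abcaabc => acaabc => baabc => baac => bab
  | acbcaabcb => bbcaabcb => bcaabcb => caabcb => cabcb => cbcb => ccb => cc
  | abb
  | ccabbcac => ccbbcac => ccbcac => cccac => cccc

ac->b; bc->c; ca->c; cb->c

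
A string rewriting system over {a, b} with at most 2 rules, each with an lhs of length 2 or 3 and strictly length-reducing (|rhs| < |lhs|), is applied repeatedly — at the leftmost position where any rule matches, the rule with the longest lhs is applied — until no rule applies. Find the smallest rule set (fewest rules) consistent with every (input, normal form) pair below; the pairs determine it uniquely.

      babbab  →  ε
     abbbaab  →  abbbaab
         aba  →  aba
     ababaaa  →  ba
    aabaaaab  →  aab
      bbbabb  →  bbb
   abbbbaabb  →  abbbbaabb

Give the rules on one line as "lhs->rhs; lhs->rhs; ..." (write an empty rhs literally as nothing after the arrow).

aaa->b; bab->

  | babbab => bab => ε
  | abbbaab
  | aba
  | ababaaa => aaaa => ba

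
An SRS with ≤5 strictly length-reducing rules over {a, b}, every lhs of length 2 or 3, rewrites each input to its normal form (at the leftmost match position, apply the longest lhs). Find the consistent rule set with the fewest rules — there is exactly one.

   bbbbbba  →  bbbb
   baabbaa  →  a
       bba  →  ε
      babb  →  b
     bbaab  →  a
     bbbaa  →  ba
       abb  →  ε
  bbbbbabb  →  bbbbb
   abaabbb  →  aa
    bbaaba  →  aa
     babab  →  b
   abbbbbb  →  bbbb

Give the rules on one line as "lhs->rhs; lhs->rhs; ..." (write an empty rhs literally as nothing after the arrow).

  | bbbbbba => bbbb
  | baabbaa => bbaa => a
  | bba => ε
  | babb => b

ab->a; abb->; baa->; bba->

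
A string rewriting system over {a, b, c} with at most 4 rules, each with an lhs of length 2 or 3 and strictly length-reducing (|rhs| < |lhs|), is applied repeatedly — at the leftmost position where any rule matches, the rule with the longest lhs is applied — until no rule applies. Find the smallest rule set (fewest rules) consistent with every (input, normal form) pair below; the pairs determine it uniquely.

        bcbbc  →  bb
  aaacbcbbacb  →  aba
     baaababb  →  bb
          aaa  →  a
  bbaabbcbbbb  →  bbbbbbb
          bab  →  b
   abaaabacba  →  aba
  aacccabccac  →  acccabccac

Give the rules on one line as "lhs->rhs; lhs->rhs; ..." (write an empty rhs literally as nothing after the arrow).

aa->a; bab->b; bbc->bb; cb->

  | bcbbc => bbc => bb
  | aaacbcbbacb => aacbcbbacb => acbcbbacb => acbbacb => abacb => aba
  | baaababb => baababb => bababb => babb => bb
  | aaa => aa => a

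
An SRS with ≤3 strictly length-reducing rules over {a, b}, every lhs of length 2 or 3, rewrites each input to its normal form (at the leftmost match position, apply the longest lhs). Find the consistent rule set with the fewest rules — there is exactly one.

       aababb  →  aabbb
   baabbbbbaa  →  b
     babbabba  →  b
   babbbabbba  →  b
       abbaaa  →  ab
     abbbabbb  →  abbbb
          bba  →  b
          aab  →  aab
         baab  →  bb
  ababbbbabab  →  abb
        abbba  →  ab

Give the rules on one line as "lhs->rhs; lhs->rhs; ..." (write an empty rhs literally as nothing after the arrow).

  | aababb => aabbb
  | baabbbbbaa => babbbbbaa => bbbbbbaa => bbbbbaa => bbbbaa => bbbaa => bbaa => baa => ba => b
  | babbabba => bbbabba => bbabba => babba => bbba => bba => ba => b
  | babbbabbba => bbbbabbba => bbbabbba => bbabbba => babbba => bbbba => bbba => bba => ba => b

ba->b; bba->ba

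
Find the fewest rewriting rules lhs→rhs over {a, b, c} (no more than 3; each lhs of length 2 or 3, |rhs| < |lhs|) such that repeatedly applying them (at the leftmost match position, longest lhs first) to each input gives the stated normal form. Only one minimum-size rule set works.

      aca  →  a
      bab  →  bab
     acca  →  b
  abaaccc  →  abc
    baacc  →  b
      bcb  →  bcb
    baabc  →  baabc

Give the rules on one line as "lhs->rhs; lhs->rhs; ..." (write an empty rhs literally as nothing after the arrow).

  | aca => a
  | bab
  | acca => ca => b
  | abaaccc => abacc => abc

ac->; ca->b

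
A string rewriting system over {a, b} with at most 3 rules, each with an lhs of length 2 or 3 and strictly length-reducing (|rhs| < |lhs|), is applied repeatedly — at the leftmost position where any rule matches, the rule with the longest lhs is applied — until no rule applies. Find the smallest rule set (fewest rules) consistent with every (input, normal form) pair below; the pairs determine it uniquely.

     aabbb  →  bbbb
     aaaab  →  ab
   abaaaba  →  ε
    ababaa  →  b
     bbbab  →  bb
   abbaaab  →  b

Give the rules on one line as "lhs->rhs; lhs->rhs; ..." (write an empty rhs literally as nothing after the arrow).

  | aabbb => bbbb
  | aaaab => baab => ab
  | abaaaba => aaaba => baba => ba => ε
  | ababaa => abaa => aa => b

aa->b; ba->; bba->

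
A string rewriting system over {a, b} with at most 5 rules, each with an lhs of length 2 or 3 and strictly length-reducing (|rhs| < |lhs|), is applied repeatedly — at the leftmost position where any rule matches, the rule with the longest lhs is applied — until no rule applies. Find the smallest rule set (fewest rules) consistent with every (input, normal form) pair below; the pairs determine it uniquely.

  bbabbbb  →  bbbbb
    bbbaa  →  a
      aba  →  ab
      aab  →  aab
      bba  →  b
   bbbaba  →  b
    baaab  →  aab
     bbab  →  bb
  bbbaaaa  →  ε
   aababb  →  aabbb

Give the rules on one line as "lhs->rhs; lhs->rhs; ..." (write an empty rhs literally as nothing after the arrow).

  | bbabbbb => babbbb => bbbbb
  | bbbaa => bbaa => baa => a
  | aba => ab
  | aab

aaa->; ba->b; baa->a; bba->ba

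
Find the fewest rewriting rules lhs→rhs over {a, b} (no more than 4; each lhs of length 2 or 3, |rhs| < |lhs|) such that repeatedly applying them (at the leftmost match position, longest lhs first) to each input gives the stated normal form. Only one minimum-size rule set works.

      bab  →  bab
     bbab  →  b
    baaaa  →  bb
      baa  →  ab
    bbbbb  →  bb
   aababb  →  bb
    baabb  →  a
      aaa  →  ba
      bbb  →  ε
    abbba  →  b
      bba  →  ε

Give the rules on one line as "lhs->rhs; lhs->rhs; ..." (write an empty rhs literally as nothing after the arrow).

aa->b; baa->ab; bba->; bbb->

  | bab
  | bbab => b
  | baaaa => abaa => aab => bb
  | baa => ab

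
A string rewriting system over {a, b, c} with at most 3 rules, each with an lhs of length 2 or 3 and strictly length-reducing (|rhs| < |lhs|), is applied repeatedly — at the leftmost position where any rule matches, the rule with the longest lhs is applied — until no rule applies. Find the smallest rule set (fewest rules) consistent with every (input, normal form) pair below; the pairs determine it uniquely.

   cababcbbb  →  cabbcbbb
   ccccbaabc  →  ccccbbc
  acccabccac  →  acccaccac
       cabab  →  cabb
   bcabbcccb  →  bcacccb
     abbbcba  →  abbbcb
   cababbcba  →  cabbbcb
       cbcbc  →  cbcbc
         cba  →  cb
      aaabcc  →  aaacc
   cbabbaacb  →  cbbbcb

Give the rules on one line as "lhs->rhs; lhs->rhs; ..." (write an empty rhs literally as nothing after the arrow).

  | cababcbbb => cabbcbbb
  | ccccbaabc => ccccbabc => ccccbbc
  | acccabccac => acccaccac
  | cabab => cabb

ba->b; bcc->cc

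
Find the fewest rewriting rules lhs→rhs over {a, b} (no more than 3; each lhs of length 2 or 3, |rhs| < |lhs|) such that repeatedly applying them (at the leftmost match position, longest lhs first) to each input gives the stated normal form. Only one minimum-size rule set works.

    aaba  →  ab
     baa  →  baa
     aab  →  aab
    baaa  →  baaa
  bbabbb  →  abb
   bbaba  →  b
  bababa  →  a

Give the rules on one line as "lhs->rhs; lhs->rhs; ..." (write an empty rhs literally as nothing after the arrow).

aba->b; bba->a; bbb->bb

  | aaba => ab
  | baa
  | aab
  | baaa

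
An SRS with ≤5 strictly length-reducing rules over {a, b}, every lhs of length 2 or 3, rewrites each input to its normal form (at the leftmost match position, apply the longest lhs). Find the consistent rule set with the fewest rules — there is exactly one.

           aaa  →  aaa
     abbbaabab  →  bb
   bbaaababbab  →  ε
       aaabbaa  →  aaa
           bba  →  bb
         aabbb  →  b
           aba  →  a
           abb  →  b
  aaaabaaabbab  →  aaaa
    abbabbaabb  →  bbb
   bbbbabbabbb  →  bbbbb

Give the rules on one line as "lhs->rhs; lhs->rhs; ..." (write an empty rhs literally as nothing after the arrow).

ab->; ba->b; baa->b; bab->

  | aaa
  | abbbaabab => bbaabab => bbbab => bb
  | bbaaababbab => bbababbab => babbab => bab => ε
  | aaabbaa => aabaa => aaa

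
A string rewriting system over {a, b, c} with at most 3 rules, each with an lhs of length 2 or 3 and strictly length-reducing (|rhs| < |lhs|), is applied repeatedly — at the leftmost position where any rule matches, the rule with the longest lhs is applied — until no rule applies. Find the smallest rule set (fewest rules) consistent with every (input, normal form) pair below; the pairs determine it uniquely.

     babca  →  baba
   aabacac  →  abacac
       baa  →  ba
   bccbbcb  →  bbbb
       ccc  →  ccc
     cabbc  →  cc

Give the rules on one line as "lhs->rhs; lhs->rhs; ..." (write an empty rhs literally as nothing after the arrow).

  | babca => baba
  | aabacac => abacac
  | baa => ba
  | bccbbcb => bcbbcb => bbbcb => bbbb

aa->a; abb->; bc->b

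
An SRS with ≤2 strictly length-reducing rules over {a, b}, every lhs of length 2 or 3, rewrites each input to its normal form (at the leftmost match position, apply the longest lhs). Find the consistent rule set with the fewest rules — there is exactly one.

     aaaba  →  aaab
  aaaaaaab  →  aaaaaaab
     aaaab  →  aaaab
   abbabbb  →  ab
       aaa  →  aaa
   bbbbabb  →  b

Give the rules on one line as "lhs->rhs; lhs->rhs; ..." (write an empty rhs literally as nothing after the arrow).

  | aaaba => aaab
  | aaaaaaab
  | aaaab
  | abbabbb => ababbb => abbbb => abbb => abb => ab

ba->b; bb->b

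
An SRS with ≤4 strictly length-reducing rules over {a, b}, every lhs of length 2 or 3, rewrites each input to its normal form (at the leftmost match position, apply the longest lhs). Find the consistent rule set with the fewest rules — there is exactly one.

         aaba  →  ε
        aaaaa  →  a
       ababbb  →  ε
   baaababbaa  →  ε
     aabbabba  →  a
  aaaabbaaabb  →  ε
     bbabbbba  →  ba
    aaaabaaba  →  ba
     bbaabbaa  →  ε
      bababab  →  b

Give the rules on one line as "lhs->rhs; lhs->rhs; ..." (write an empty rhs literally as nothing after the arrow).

aa->b; aab->ba; ab->; bb->

  | aaba => baa => bb => ε
  | aaaaa => baaa => bba => a
  | ababbb => abbb => bb => ε
  | baaababbaa => bbababbaa => ababbaa => abbaa => baa => bb => ε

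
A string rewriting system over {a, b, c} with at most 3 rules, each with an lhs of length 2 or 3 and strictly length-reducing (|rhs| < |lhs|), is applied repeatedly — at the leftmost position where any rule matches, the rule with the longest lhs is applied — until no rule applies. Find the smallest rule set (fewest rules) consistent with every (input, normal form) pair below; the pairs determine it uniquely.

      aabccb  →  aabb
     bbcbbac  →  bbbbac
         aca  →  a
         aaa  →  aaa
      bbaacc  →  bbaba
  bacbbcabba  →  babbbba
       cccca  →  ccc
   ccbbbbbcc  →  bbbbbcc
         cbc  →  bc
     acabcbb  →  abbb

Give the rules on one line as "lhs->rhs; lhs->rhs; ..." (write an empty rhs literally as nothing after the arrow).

  | aabccb => aabcb => aabb
  | bbcbbac => bbbbac
  | aca => a
  | aaa

acc->ba; ca->; cb->b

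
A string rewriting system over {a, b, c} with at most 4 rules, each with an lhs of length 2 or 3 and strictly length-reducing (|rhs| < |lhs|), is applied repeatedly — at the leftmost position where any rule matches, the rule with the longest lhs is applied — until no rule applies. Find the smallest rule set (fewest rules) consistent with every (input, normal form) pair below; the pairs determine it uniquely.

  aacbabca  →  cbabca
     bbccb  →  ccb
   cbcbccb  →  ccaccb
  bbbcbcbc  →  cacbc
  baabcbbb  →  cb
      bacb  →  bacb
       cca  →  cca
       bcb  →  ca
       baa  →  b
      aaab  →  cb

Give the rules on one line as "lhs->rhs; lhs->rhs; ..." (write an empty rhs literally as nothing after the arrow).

  | aacbabca => cbabca
  | bbccb => ccb
  | cbcbccb => ccaccb
  | bbbcbcbc => bcbcbc => cacbc

aa->; aaa->c; bb->; bcb->ca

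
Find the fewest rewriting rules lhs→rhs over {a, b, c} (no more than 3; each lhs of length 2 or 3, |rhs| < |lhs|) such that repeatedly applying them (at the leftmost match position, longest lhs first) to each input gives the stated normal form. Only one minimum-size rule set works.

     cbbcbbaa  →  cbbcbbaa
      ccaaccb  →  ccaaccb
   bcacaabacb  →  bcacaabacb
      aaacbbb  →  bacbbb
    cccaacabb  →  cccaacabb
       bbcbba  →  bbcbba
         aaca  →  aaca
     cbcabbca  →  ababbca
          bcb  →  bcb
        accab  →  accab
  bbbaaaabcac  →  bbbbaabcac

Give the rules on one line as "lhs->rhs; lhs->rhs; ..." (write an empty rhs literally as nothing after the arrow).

  | cbbcbbaa
  | ccaaccb
  | bcacaabacb
  | aaacbbb => bacbbb

aaa->ba; cbc->ab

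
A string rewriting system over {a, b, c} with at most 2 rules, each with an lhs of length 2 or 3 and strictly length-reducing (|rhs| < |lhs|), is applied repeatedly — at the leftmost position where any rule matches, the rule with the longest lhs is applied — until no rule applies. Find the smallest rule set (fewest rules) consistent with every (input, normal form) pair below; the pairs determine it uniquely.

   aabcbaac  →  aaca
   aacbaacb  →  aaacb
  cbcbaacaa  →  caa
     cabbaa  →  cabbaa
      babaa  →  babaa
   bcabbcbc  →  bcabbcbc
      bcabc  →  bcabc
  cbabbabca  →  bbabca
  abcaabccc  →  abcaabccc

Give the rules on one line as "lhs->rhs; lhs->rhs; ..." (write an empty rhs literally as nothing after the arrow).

  | aabcbaac => aabac => aaca
  | aacbaacb => aaacb
  | cbcbaacaa => cbacaa => caa
  | cabbaa

bac->ca; cba->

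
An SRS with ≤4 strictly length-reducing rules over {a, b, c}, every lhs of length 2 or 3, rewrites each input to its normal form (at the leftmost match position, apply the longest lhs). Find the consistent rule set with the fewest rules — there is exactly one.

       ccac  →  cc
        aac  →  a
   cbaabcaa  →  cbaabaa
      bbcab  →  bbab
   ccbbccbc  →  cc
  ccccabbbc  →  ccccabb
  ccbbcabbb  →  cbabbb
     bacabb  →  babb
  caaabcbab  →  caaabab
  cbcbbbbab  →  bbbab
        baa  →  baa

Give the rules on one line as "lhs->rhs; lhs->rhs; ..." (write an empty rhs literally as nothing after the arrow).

  | ccac => cc
  | aac => a
  | cbaabcaa => cbaabaa
  | bbcab => bbab

ac->; bc->; bca->ba; cbb->b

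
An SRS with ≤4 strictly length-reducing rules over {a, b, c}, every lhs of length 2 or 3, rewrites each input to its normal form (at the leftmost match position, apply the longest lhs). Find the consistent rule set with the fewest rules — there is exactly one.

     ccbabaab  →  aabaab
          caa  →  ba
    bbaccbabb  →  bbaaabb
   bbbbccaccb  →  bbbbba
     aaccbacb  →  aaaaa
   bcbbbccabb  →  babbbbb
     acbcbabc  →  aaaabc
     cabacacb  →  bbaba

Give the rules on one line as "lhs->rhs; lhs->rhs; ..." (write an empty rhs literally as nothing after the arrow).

ca->b; cb->a; cc->c

  | ccbabaab => cbabaab => aabaab
  | caa => ba
  | bbaccbabb => bbacbabb => bbaaabb
  | bbbbccaccb => bbbbcaccb => bbbbbccb => bbbbbcb => bbbbba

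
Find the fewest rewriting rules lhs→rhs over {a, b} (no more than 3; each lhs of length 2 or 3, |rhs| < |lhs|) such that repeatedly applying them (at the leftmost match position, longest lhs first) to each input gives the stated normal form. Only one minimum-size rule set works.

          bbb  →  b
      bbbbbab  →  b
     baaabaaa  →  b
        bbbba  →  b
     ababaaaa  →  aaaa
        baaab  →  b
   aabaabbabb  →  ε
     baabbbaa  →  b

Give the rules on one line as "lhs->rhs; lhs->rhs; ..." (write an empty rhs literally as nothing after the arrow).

ab->; ba->b; bb->b

  | bbb => bb => b
  | bbbbbab => bbbbab => bbbab => bbab => bab => bb => b
  | baaabaaa => baabaaa => babaaa => bbaaa => baaa => baa => ba => b
  | bbbba => bbba => bba => ba => b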